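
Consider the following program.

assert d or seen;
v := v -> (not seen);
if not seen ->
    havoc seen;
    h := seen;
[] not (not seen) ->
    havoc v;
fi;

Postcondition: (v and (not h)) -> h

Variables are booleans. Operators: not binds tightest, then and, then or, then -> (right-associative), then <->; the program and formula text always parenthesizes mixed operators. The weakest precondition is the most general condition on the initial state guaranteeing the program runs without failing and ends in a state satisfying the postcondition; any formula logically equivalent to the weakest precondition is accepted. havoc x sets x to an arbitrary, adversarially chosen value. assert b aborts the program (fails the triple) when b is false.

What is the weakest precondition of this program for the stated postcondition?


Working backward. After the program, (v and (not h)) -> h must hold.
Then branch requires not v; else branch requires (not h) -> h.
Before the if: ((not seen) -> (not v)) and (seen -> ((not h) -> h))
Before v := v -> (not seen): ((not seen) -> (not (v -> (not seen)))) and (seen -> ((not h) -> h))
Before assert d or seen: (d or seen) and ((not seen) -> (not (v -> (not seen)))) and (seen -> ((not h) -> h))
Answer: WP = (d or seen) and ((not seen) -> (not (v -> (not seen)))) and (seen -> ((not h) -> h))


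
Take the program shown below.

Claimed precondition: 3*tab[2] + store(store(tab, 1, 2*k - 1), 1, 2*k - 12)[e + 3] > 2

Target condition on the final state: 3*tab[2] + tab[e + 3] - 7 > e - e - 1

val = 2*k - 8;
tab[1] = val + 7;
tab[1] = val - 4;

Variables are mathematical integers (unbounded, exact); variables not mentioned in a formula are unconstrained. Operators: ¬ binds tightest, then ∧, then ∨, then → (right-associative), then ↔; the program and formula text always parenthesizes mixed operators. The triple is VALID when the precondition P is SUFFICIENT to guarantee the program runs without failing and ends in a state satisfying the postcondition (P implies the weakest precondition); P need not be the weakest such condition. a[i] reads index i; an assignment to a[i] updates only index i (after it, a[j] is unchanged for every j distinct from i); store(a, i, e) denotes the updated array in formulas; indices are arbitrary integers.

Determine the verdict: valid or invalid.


Working backward. After the program, the postcondition 3*tab[2] + tab[e + 3] - 7 > e - e - 1 must hold; in canonical form it is tab[e + 3] + 3*tab[2] > 6.
Before tab[1] := val - 4: 3*tab[2] + store(tab, 1, val - 4)[e + 3] > 6
Before tab[1] := val + 7: 3*tab[2] + store(store(tab, 1, val + 7), 1, val - 4)[e + 3] > 6
Before val := 2*k - 8: 3*tab[2] + store(store(tab, 1, 2*k - 1), 1, 2*k - 12)[e + 3] > 6
The weakest precondition is 3*tab[2] + store(store(tab, 1, 2*k - 1), 1, 2*k - 12)[e + 3] > 6.
Check whether 3*tab[2] + store(store(tab, 1, 2*k - 1), 1, 2*k - 12)[e + 3] > 2 implies it.
Countermodel: at the initial state e = -2, k = 9, tab = {[1] = 4, [2] = -1, elsewhere 4}, the precondition holds but the weakest precondition fails.
Answer: invalid


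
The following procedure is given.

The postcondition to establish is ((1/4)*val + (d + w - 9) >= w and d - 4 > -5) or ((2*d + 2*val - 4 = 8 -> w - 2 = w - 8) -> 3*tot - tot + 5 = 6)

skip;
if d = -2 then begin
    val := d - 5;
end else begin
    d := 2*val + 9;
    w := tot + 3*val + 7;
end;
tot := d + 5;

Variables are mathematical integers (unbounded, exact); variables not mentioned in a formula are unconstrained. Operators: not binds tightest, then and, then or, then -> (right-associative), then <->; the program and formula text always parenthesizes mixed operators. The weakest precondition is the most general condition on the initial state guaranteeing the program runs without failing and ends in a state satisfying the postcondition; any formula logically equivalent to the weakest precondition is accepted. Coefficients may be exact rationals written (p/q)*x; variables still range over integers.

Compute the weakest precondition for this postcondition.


Working backward. After the program, the postcondition ((1/4)*val + (d + w - 9) >= w and d - 4 > -5) or ((2*d + 2*val - 4 = 8 -> w - 2 = w - 8) -> 3*tot - tot + 5 = 6) must hold; in canonical form it is (d + (1/4)*val >= 9 and d > -1) or ((not (2*d + 2*val = 12)) -> 2*tot = 1).
Before tot := d + 5: (d + (1/4)*val >= 9 and d > -1) or ((not (2*d + 2*val = 12)) -> 2*d = -9)
Then branch requires ((5/4)*d >= 41/4 and d > -1) or ((not (4*d = 22)) -> 2*d = -9); else branch requires ((9/4)*val >= 0 and 2*val > -10) or ((not (6*val = -6)) -> 4*val = -27).
Before the if: (d = -2 -> (((5/4)*d >= 41/4 and d > -1) or ((not (4*d = 22)) -> 2*d = -9))) and ((not (d = -2)) -> (((9/4)*val >= 0 and 2*val > -10) or ((not (6*val = -6)) -> 4*val = -27)))
Before skip: (d = -2 -> (((5/4)*d >= 41/4 and d > -1) or ((not (4*d = 22)) -> 2*d = -9))) and ((not (d = -2)) -> (((9/4)*val >= 0 and 2*val > -10) or ((not (6*val = -6)) -> 4*val = -27)))
Answer: WP = (d = -2 -> (((5/4)*d >= 41/4 and d > -1) or ((not (4*d = 22)) -> 2*d = -9))) and ((not (d = -2)) -> (((9/4)*val >= 0 and 2*val > -10) or ((not (6*val = -6)) -> 4*val = -27)))


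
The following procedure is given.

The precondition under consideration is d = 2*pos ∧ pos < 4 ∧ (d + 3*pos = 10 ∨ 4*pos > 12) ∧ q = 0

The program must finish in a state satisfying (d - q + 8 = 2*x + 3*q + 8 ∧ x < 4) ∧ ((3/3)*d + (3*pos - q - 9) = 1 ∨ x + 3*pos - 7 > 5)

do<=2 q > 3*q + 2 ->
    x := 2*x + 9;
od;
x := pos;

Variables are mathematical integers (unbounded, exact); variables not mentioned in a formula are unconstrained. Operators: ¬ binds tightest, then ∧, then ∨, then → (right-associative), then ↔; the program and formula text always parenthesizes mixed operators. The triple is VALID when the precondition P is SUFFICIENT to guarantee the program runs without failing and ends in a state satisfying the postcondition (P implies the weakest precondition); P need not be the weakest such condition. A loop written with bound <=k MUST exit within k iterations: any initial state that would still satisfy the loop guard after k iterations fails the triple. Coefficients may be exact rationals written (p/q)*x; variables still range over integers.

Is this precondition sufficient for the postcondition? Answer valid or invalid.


Working backward. After the program, the postcondition (d - q + 8 = 2*x + 3*q + 8 ∧ x < 4) ∧ ((3/3)*d + (3*pos - q - 9) = 1 ∨ x + 3*pos - 7 > 5) must hold; in canonical form it is d = 4*q + 2*x ∧ x < 4 ∧ (d + 3*pos = q + 10 ∨ 3*pos + x > 12).
Before x := pos: d = 2*pos + 4*q ∧ pos < 4 ∧ (d + 3*pos = q + 10 ∨ 4*pos > 12)
Before the loop (bound <=2), unroll the exhaustion recursion (WP_0 = exit-now case; WP_j = one more guarded iteration, up to j = 2):
  WP_0: (¬(2*q < -2)) ∧ d = 2*pos + 4*q ∧ pos < 4 ∧ (d + 3*pos = q + 10 ∨ 4*pos > 12)
  WP_1: (2*q < -2 → ((¬(2*q < -2)) ∧ d = 2*pos + 4*q ∧ pos < 4 ∧ (d + 3*pos = q + 10 ∨ 4*pos > 12))) ∧ ((¬(2*q < -2)) → (d = 2*pos + 4*q ∧ pos < 4 ∧ (d + 3*pos = q + 10 ∨ 4*pos > 12)))
  WP_2: (2*q < -2 → ((2*q < -2 → ((¬(2*q < -2)) ∧ d = 2*pos + 4*q ∧ pos < 4 ∧ (d + 3*pos = q + 10 ∨ 4*pos > 12))) ∧ ((¬(2*q < -2)) → (d = 2*pos + 4*q ∧ pos < 4 ∧ (d + 3*pos = q + 10 ∨ 4*pos > 12))))) ∧ ((¬(2*q < -2)) → (d = 2*pos + 4*q ∧ pos < 4 ∧ (d + 3*pos = q + 10 ∨ 4*pos > 12)))
So before the loop: (2*q < -2 → ((2*q < -2 → ((¬(2*q < -2)) ∧ d = 2*pos + 4*q ∧ pos < 4 ∧ (d + 3*pos = q + 10 ∨ 4*pos > 12))) ∧ ((¬(2*q < -2)) → (d = 2*pos + 4*q ∧ pos < 4 ∧ (d + 3*pos = q + 10 ∨ 4*pos > 12))))) ∧ ((¬(2*q < -2)) → (d = 2*pos + 4*q ∧ pos < 4 ∧ (d + 3*pos = q + 10 ∨ 4*pos > 12)))
The weakest precondition is (2*q < -2 → ((2*q < -2 → ((¬(2*q < -2)) ∧ d = 2*pos + 4*q ∧ pos < 4 ∧ (d + 3*pos = q + 10 ∨ 4*pos > 12))) ∧ ((¬(2*q < -2)) → (d = 2*pos + 4*q ∧ pos < 4 ∧ (d + 3*pos = q + 10 ∨ 4*pos > 12))))) ∧ ((¬(2*q < -2)) → (d = 2*pos + 4*q ∧ pos < 4 ∧ (d + 3*pos = q + 10 ∨ 4*pos > 12))).
Check whether d = 2*pos ∧ pos < 4 ∧ (d + 3*pos = 10 ∨ 4*pos > 12) ∧ q = 0 implies it.
Every state satisfying the precondition satisfies the weakest precondition: the implication holds.
Answer: valid


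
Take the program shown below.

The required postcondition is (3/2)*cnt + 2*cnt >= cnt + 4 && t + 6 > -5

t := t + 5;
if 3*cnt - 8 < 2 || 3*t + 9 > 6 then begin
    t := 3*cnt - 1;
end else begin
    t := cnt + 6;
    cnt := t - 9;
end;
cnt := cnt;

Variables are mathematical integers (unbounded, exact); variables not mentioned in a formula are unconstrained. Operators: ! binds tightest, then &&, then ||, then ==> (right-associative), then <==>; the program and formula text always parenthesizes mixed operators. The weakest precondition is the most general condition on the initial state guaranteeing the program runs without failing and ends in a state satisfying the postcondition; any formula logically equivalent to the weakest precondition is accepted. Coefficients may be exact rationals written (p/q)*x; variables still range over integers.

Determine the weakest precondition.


Working backward. After the program, the postcondition (3/2)*cnt + 2*cnt >= cnt + 4 && t + 6 > -5 must hold; in canonical form it is (5/2)*cnt >= 4 && t > -11.
Before cnt := cnt: (5/2)*cnt >= 4 && t > -11
Then branch requires (5/2)*cnt >= 4 && 3*cnt > -10; else branch requires (5/2)*cnt >= 23/2 && cnt > -17.
Before the if: ((3*cnt < 10 || 3*t > -3) ==> ((5/2)*cnt >= 4 && 3*cnt > -10)) && ((!(3*cnt < 10 || 3*t > -3)) ==> ((5/2)*cnt >= 23/2 && cnt > -17))
Before t := t + 5: ((3*cnt < 10 || 3*t > -18) ==> ((5/2)*cnt >= 4 && 3*cnt > -10)) && ((!(3*cnt < 10 || 3*t > -18)) ==> ((5/2)*cnt >= 23/2 && cnt > -17))
Answer: WP = ((3*cnt < 10 || 3*t > -18) ==> ((5/2)*cnt >= 4 && 3*cnt > -10)) && ((!(3*cnt < 10 || 3*t > -18)) ==> ((5/2)*cnt >= 23/2 && cnt > -17))


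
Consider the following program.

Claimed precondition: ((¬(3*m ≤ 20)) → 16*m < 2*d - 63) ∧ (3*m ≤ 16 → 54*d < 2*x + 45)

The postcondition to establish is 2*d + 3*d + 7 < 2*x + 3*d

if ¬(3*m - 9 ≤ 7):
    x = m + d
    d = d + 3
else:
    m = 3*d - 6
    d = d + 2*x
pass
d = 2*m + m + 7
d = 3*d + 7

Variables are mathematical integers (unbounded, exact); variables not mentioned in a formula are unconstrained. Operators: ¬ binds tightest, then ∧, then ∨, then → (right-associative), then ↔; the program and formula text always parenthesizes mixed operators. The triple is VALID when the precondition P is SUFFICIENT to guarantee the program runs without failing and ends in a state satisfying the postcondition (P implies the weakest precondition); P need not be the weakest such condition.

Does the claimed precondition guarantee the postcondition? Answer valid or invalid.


Working backward. After the program, the postcondition 2*d + 3*d + 7 < 2*x + 3*d must hold; in canonical form it is 2*d < 2*x - 7.
Before d := 3*d + 7: 6*d < 2*x - 21
Before d := 2*m + m + 7: 18*m < 2*x - 63
Before skip: 18*m < 2*x - 63
Then branch requires 16*m < 2*d - 63; else branch requires 54*d < 2*x + 45.
Before the if: ((¬(3*m ≤ 16)) → 16*m < 2*d - 63) ∧ (3*m ≤ 16 → 54*d < 2*x + 45)
The weakest precondition is ((¬(3*m ≤ 16)) → 16*m < 2*d - 63) ∧ (3*m ≤ 16 → 54*d < 2*x + 45).
Check whether ((¬(3*m ≤ 20)) → 16*m < 2*d - 63) ∧ (3*m ≤ 16 → 54*d < 2*x + 45) implies it.
Countermodel: at the initial state d = 79, m = 6, x = 0, the precondition holds but the weakest precondition fails.
Answer: invalid


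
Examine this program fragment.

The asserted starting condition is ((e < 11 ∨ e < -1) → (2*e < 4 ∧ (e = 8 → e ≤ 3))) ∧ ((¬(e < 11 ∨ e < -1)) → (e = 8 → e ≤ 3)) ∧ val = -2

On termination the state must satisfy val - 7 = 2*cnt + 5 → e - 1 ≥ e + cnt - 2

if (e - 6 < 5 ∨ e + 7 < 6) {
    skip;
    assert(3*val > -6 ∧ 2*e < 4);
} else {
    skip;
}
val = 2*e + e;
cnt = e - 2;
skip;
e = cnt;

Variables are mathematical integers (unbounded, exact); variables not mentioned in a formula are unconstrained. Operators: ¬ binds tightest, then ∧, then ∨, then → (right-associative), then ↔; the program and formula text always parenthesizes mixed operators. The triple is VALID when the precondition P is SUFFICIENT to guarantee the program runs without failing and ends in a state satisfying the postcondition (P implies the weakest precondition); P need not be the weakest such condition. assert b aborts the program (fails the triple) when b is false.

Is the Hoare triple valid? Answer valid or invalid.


Working backward. After the program, the postcondition val - 7 = 2*cnt + 5 → e - 1 ≥ e + cnt - 2 must hold; in canonical form it is val = 2*cnt + 12 → cnt ≤ 1.
Before e := cnt: val = 2*cnt + 12 → cnt ≤ 1
Before skip: val = 2*cnt + 12 → cnt ≤ 1
Before cnt := e - 2: val = 2*e + 8 → e ≤ 3
Before val := 2*e + e: e = 8 → e ≤ 3
Then branch requires 3*val > -6 ∧ 2*e < 4 ∧ (e = 8 → e ≤ 3); else branch requires e = 8 → e ≤ 3.
Before the if: ((e < 11 ∨ e < -1) → (3*val > -6 ∧ 2*e < 4 ∧ (e = 8 → e ≤ 3))) ∧ ((¬(e < 11 ∨ e < -1)) → (e = 8 → e ≤ 3))
The weakest precondition is ((e < 11 ∨ e < -1) → (3*val > -6 ∧ 2*e < 4 ∧ (e = 8 → e ≤ 3))) ∧ ((¬(e < 11 ∨ e < -1)) → (e = 8 → e ≤ 3)).
Check whether ((e < 11 ∨ e < -1) → (2*e < 4 ∧ (e = 8 → e ≤ 3))) ∧ ((¬(e < 11 ∨ e < -1)) → (e = 8 → e ≤ 3)) ∧ val = -2 implies it.
Countermodel: at the initial state e = -2, val = -2, the precondition holds but the weakest precondition fails.
Answer: invalid


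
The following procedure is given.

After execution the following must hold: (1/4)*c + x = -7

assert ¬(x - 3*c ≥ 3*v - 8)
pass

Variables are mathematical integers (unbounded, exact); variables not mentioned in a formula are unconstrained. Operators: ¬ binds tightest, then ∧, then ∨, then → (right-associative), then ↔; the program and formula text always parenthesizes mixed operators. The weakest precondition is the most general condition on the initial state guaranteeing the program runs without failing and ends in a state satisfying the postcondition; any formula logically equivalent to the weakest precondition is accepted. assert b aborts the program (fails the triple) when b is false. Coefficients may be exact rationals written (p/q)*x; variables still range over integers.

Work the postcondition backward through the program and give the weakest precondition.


Working backward. After the program, (1/4)*c + x = -7 must hold.
Before skip: (1/4)*c + x = -7
Before assert ¬(x - 3*c ≥ 3*v - 8): (¬(x ≥ 3*c + 3*v - 8)) ∧ (1/4)*c + x = -7
Answer: WP = (¬(x ≥ 3*c + 3*v - 8)) ∧ (1/4)*c + x = -7


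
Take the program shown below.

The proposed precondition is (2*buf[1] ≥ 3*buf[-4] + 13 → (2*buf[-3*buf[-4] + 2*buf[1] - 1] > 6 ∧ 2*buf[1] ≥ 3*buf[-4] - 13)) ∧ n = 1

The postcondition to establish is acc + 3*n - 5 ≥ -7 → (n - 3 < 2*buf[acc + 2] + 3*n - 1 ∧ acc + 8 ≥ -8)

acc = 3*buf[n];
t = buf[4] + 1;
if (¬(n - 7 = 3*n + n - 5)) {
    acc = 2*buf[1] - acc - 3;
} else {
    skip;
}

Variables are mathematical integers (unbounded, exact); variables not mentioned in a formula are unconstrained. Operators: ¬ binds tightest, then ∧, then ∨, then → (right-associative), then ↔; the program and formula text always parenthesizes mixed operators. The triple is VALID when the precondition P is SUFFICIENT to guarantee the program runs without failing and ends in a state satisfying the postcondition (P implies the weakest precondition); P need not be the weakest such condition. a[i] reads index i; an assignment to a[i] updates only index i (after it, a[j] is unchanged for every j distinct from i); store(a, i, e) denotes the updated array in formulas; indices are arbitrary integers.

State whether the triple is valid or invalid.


Working backward. After the program, the postcondition acc + 3*n - 5 ≥ -7 → (n - 3 < 2*buf[acc + 2] + 3*n - 1 ∧ acc + 8 ≥ -8) must hold; in canonical form it is acc + 3*n ≥ -2 → (2*buf[acc + 2] + 2*n > -2 ∧ acc ≥ -16).
Then branch requires 2*buf[1] + 3*n ≥ acc + 1 → (2*buf[2*buf[1] - acc - 1] + 2*n > -2 ∧ 2*buf[1] ≥ acc - 13); else branch requires acc + 3*n ≥ -2 → (2*buf[acc + 2] + 2*n > -2 ∧ acc ≥ -16).
Before the if: ((¬(3*n = -2)) → (2*buf[1] + 3*n ≥ acc + 1 → (2*buf[2*buf[1] - acc - 1] + 2*n > -2 ∧ 2*buf[1] ≥ acc - 13))) ∧ (3*n = -2 → (acc + 3*n ≥ -2 → (2*buf[acc + 2] + 2*n > -2 ∧ acc ≥ -16)))
Before t := buf[4] + 1: ((¬(3*n = -2)) → (2*buf[1] + 3*n ≥ acc + 1 → (2*buf[2*buf[1] - acc - 1] + 2*n > -2 ∧ 2*buf[1] ≥ acc - 13))) ∧ (3*n = -2 → (acc + 3*n ≥ -2 → (2*buf[acc + 2] + 2*n > -2 ∧ acc ≥ -16)))
Before acc := 3*buf[n]: ((¬(3*n = -2)) → (2*buf[1] + 3*n ≥ 3*buf[n] + 1 → (2*buf[2*buf[1] - 3*buf[n] - 1] + 2*n > -2 ∧ 2*buf[1] ≥ 3*buf[n] - 13))) ∧ (3*n = -2 → (3*buf[n] + 3*n ≥ -2 → (2*buf[3*buf[n] + 2] + 2*n > -2 ∧ 3*buf[n] ≥ -16)))
The weakest precondition is ((¬(3*n = -2)) → (2*buf[1] + 3*n ≥ 3*buf[n] + 1 → (2*buf[2*buf[1] - 3*buf[n] - 1] + 2*n > -2 ∧ 2*buf[1] ≥ 3*buf[n] - 13))) ∧ (3*n = -2 → (3*buf[n] + 3*n ≥ -2 → (2*buf[3*buf[n] + 2] + 2*n > -2 ∧ 3*buf[n] ≥ -16))).
Check whether (2*buf[1] ≥ 3*buf[-4] + 13 → (2*buf[-3*buf[-4] + 2*buf[1] - 1] > 6 ∧ 2*buf[1] ≥ 3*buf[-4] - 13)) ∧ n = 1 implies it.
Countermodel: at the initial state buf = {[-46561] = -15521, [-31043] = 4, [-4] = 0, [1] = -15521, [15520] = -2, elsewhere -15521}, n = 1, the precondition holds but the weakest precondition fails.
Answer: invalid


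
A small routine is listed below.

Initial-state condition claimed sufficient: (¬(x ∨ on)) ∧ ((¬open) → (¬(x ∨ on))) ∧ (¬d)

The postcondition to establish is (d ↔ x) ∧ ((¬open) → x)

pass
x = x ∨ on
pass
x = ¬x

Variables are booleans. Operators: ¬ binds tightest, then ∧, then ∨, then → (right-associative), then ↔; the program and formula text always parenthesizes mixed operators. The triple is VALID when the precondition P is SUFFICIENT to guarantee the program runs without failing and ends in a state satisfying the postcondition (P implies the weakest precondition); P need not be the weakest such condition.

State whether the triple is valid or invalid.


Working backward. After the program, (d ↔ x) ∧ ((¬open) → x) must hold.
Before x := ¬x: (d ↔ (¬x)) ∧ ((¬open) → (¬x))
Before skip: (d ↔ (¬x)) ∧ ((¬open) → (¬x))
Before x := x ∨ on: (d ↔ (¬(x ∨ on))) ∧ ((¬open) → (¬(x ∨ on)))
Before skip: (d ↔ (¬(x ∨ on))) ∧ ((¬open) → (¬(x ∨ on)))
The weakest precondition is (d ↔ (¬(x ∨ on))) ∧ ((¬open) → (¬(x ∨ on))).
Check whether (¬(x ∨ on)) ∧ ((¬open) → (¬(x ∨ on))) ∧ (¬d) implies it.
Countermodel: at the initial state d = false, on = false, open = false, x = false, the precondition holds but the weakest precondition fails.
Answer: invalid


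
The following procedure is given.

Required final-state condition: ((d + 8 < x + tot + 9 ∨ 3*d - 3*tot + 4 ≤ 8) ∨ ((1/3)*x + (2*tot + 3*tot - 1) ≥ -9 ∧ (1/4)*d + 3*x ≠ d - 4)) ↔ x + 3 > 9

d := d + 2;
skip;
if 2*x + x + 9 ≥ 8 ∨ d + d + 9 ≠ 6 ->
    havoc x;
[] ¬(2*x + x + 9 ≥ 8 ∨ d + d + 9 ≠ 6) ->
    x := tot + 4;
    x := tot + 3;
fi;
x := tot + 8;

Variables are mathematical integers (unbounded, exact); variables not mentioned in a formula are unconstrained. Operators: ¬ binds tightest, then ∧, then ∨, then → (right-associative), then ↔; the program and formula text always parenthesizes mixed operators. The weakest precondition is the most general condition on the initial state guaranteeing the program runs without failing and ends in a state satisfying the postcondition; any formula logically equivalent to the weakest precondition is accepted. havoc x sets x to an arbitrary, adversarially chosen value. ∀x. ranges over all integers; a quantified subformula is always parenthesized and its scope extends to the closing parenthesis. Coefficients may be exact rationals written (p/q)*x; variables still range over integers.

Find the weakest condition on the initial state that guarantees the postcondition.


Working backward. After the program, the postcondition ((d + 8 < x + tot + 9 ∨ 3*d - 3*tot + 4 ≤ 8) ∨ ((1/3)*x + (2*tot + 3*tot - 1) ≥ -9 ∧ (1/4)*d + 3*x ≠ d - 4)) ↔ x + 3 > 9 must hold; in canonical form it is (d < tot + x + 1 ∨ 3*d ≤ 3*tot + 4 ∨ (5*tot + (1/3)*x ≥ -8 ∧ 3*x ≠ (3/4)*d - 4)) ↔ x > 6.
Before x := tot + 8: (d < 2*tot + 9 ∨ 3*d ≤ 3*tot + 4 ∨ ((16/3)*tot ≥ -32/3 ∧ 3*tot ≠ (3/4)*d - 28)) ↔ tot > -2
Then branch requires (d < 2*tot + 9 ∨ 3*d ≤ 3*tot + 4 ∨ ((16/3)*tot ≥ -32/3 ∧ 3*tot ≠ (3/4)*d - 28)) ↔ tot > -2; else branch requires (d < 2*tot + 9 ∨ 3*d ≤ 3*tot + 4 ∨ ((16/3)*tot ≥ -32/3 ∧ 3*tot ≠ (3/4)*d - 28)) ↔ tot > -2.
Before the if: ((3*x ≥ -1 ∨ 2*d ≠ -3) → ((d < 2*tot + 9 ∨ 3*d ≤ 3*tot + 4 ∨ ((16/3)*tot ≥ -32/3 ∧ 3*tot ≠ (3/4)*d - 28)) ↔ tot > -2)) ∧ ((¬(3*x ≥ -1 ∨ 2*d ≠ -3)) → ((d < 2*tot + 9 ∨ 3*d ≤ 3*tot + 4 ∨ ((16/3)*tot ≥ -32/3 ∧ 3*tot ≠ (3/4)*d - 28)) ↔ tot > -2))
Before skip: ((3*x ≥ -1 ∨ 2*d ≠ -3) → ((d < 2*tot + 9 ∨ 3*d ≤ 3*tot + 4 ∨ ((16/3)*tot ≥ -32/3 ∧ 3*tot ≠ (3/4)*d - 28)) ↔ tot > -2)) ∧ ((¬(3*x ≥ -1 ∨ 2*d ≠ -3)) → ((d < 2*tot + 9 ∨ 3*d ≤ 3*tot + 4 ∨ ((16/3)*tot ≥ -32/3 ∧ 3*tot ≠ (3/4)*d - 28)) ↔ tot > -2))
Before d := d + 2: ((3*x ≥ -1 ∨ 2*d ≠ -7) → ((d < 2*tot + 7 ∨ 3*d ≤ 3*tot - 2 ∨ ((16/3)*tot ≥ -32/3 ∧ 3*tot ≠ (3/4)*d - 53/2)) ↔ tot > -2)) ∧ ((¬(3*x ≥ -1 ∨ 2*d ≠ -7)) → ((d < 2*tot + 7 ∨ 3*d ≤ 3*tot - 2 ∨ ((16/3)*tot ≥ -32/3 ∧ 3*tot ≠ (3/4)*d - 53/2)) ↔ tot > -2))
Answer: WP = ((3*x ≥ -1 ∨ 2*d ≠ -7) → ((d < 2*tot + 7 ∨ 3*d ≤ 3*tot - 2 ∨ ((16/3)*tot ≥ -32/3 ∧ 3*tot ≠ (3/4)*d - 53/2)) ↔ tot > -2)) ∧ ((¬(3*x ≥ -1 ∨ 2*d ≠ -7)) → ((d < 2*tot + 7 ∨ 3*d ≤ 3*tot - 2 ∨ ((16/3)*tot ≥ -32/3 ∧ 3*tot ≠ (3/4)*d - 53/2)) ↔ tot > -2))


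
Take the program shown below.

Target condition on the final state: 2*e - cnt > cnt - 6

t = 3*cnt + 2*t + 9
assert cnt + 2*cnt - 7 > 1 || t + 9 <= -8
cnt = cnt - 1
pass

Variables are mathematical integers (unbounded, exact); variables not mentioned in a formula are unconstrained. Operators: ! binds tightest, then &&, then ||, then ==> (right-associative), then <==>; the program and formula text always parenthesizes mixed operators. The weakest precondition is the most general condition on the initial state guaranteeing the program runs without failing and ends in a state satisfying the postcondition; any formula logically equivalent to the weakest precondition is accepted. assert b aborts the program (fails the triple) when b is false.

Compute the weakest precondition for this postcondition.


Working backward. After the program, the postcondition 2*e - cnt > cnt - 6 must hold; in canonical form it is 2*e > 2*cnt - 6.
Before skip: 2*e > 2*cnt - 6
Before cnt := cnt - 1: 2*e > 2*cnt - 8
Before assert cnt + 2*cnt - 7 > 1 || t + 9 <= -8: (3*cnt > 8 || t <= -17) && 2*e > 2*cnt - 8
Before t := 3*cnt + 2*t + 9: (3*cnt > 8 || 3*cnt + 2*t <= -26) && 2*e > 2*cnt - 8
Answer: WP = (3*cnt > 8 || 3*cnt + 2*t <= -26) && 2*e > 2*cnt - 8


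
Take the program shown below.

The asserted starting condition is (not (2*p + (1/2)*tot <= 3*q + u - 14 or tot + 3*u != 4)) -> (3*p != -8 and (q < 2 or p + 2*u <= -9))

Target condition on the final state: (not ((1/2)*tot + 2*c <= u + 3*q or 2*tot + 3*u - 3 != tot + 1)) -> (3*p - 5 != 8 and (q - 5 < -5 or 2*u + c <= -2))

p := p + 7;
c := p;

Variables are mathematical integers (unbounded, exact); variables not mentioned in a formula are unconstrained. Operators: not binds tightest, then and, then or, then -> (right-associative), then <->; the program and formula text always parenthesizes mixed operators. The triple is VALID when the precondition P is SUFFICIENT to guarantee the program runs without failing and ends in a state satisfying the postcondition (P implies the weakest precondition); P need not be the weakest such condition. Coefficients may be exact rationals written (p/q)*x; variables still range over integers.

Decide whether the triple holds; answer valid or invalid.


Working backward. After the program, the postcondition (not ((1/2)*tot + 2*c <= u + 3*q or 2*tot + 3*u - 3 != tot + 1)) -> (3*p - 5 != 8 and (q - 5 < -5 or 2*u + c <= -2)) must hold; in canonical form it is (not (2*c + (1/2)*tot <= 3*q + u or tot + 3*u != 4)) -> (3*p != 13 and (q < 0 or c + 2*u <= -2)).
Before c := p: (not (2*p + (1/2)*tot <= 3*q + u or tot + 3*u != 4)) -> (3*p != 13 and (q < 0 or p + 2*u <= -2))
Before p := p + 7: (not (2*p + (1/2)*tot <= 3*q + u - 14 or tot + 3*u != 4)) -> (3*p != -8 and (q < 0 or p + 2*u <= -9))
The weakest precondition is (not (2*p + (1/2)*tot <= 3*q + u - 14 or tot + 3*u != 4)) -> (3*p != -8 and (q < 0 or p + 2*u <= -9)).
Check whether (not (2*p + (1/2)*tot <= 3*q + u - 14 or tot + 3*u != 4)) -> (3*p != -8 and (q < 2 or p + 2*u <= -9)) implies it.
Countermodel: at the initial state p = 0, q = 1, tot = 4, u = 0, the precondition holds but the weakest precondition fails.
Answer: invalid


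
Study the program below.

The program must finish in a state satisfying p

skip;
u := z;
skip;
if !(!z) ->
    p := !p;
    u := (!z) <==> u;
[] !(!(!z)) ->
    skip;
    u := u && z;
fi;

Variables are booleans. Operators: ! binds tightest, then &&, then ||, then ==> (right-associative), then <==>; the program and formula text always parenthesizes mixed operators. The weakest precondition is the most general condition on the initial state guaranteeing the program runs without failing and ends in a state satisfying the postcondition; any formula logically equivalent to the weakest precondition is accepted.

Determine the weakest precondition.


Working backward. After the program, p must hold.
Then branch requires !p; else branch requires p.
Before the if: (z ==> (!p)) && ((!z) ==> p)
Before skip: (z ==> (!p)) && ((!z) ==> p)
Before u := z: (z ==> (!p)) && ((!z) ==> p)
Before skip: (z ==> (!p)) && ((!z) ==> p)
Answer: WP = (z ==> (!p)) && ((!z) ==> p)


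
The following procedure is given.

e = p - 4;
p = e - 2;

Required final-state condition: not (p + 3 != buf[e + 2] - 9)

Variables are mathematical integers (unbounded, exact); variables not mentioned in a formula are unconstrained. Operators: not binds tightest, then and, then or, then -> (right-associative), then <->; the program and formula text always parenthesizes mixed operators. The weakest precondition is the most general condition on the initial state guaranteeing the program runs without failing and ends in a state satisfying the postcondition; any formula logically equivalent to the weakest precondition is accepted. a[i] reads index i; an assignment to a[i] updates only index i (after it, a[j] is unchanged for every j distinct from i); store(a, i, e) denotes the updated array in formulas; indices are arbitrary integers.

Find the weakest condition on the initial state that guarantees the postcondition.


Working backward. After the program, the postcondition not (p + 3 != buf[e + 2] - 9) must hold; in canonical form it is not (p != buf[e + 2] - 12).
Before p := e - 2: not (e != buf[e + 2] - 10)
Before e := p - 4: not (p != buf[p - 2] - 6)
Answer: WP = not (p != buf[p - 2] - 6)


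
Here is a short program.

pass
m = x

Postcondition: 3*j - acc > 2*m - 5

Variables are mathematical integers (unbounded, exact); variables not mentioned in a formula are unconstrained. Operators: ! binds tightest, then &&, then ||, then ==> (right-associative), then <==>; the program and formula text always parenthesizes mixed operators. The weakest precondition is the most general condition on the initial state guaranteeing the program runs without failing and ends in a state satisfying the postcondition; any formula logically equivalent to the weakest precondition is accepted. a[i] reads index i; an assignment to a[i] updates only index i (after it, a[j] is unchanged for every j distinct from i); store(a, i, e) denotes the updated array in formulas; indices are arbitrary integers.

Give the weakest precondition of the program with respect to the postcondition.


Working backward. After the program, the postcondition 3*j - acc > 2*m - 5 must hold; in canonical form it is 3*j > acc + 2*m - 5.
Before m := x: 3*j > acc + 2*x - 5
Before skip: 3*j > acc + 2*x - 5
Answer: WP = 3*j > acc + 2*x - 5


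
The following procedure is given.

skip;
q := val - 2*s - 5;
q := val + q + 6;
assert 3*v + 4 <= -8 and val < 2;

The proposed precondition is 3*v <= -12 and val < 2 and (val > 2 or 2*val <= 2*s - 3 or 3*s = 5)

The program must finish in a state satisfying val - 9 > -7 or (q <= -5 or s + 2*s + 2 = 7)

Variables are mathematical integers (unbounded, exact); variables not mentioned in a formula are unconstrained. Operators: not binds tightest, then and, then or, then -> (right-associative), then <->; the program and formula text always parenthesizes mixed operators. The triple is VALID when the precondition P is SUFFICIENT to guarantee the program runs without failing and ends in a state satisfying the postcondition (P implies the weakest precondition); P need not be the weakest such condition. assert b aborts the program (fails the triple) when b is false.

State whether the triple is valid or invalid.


Working backward. After the program, the postcondition val - 9 > -7 or (q <= -5 or s + 2*s + 2 = 7) must hold; in canonical form it is val > 2 or q <= -5 or 3*s = 5.
Before assert 3*v + 4 <= -8 and val < 2: 3*v <= -12 and val < 2 and (val > 2 or q <= -5 or 3*s = 5)
Before q := val + q + 6: 3*v <= -12 and val < 2 and (val > 2 or q + val <= -11 or 3*s = 5)
Before q := val - 2*s - 5: 3*v <= -12 and val < 2 and (val > 2 or 2*val <= 2*s - 6 or 3*s = 5)
Before skip: 3*v <= -12 and val < 2 and (val > 2 or 2*val <= 2*s - 6 or 3*s = 5)
The weakest precondition is 3*v <= -12 and val < 2 and (val > 2 or 2*val <= 2*s - 6 or 3*s = 5).
Check whether 3*v <= -12 and val < 2 and (val > 2 or 2*val <= 2*s - 3 or 3*s = 5) implies it.
Countermodel: at the initial state s = 2, v = -4, val = 0, the precondition holds but the weakest precondition fails.
Answer: invalid


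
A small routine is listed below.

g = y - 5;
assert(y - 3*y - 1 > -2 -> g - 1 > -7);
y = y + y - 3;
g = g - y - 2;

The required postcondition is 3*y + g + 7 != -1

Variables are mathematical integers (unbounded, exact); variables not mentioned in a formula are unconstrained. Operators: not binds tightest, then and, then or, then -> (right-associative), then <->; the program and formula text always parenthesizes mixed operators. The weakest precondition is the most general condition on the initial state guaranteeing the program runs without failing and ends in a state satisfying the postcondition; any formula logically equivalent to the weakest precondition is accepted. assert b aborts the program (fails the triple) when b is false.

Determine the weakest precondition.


Working backward. After the program, the postcondition 3*y + g + 7 != -1 must hold; in canonical form it is g + 3*y != -8.
Before g := g - y - 2: g + 2*y != -6
Before y := y + y - 3: g + 4*y != 0
Before assert y - 3*y - 1 > -2 -> g - 1 > -7: (2*y < 1 -> g > -6) and g + 4*y != 0
Before g := y - 5: (2*y < 1 -> y > -1) and 5*y != 5
Answer: WP = (2*y < 1 -> y > -1) and 5*y != 5


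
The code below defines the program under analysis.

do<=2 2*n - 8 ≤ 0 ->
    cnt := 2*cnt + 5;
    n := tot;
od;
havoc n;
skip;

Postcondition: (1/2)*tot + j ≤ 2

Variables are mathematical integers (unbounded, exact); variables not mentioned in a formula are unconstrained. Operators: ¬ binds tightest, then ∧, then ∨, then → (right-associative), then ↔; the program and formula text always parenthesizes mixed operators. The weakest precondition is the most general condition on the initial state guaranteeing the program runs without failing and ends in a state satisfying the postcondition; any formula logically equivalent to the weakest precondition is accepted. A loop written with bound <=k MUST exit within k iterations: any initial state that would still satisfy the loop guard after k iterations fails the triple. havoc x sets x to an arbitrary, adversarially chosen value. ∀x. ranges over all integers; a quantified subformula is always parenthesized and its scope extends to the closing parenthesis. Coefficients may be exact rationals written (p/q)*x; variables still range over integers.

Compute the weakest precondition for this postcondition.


Working backward. After the program, the postcondition (1/2)*tot + j ≤ 2 must hold; in canonical form it is j + (1/2)*tot ≤ 2.
Before skip: j + (1/2)*tot ≤ 2
Before havoc n: j + (1/2)*tot ≤ 2
Before the loop (bound <=2), unroll the exhaustion recursion (WP_0 = exit-now case; WP_j = one more guarded iteration, up to j = 2):
  WP_0: (¬(2*n ≤ 8)) ∧ j + (1/2)*tot ≤ 2
  WP_1: (2*n ≤ 8 → ((¬(2*tot ≤ 8)) ∧ j + (1/2)*tot ≤ 2)) ∧ ((¬(2*n ≤ 8)) → j + (1/2)*tot ≤ 2)
  WP_2: (2*n ≤ 8 → ((2*tot ≤ 8 → ((¬(2*tot ≤ 8)) ∧ j + (1/2)*tot ≤ 2)) ∧ ((¬(2*tot ≤ 8)) → j + (1/2)*tot ≤ 2))) ∧ ((¬(2*n ≤ 8)) → j + (1/2)*tot ≤ 2)
So before the loop: (2*n ≤ 8 → ((2*tot ≤ 8 → ((¬(2*tot ≤ 8)) ∧ j + (1/2)*tot ≤ 2)) ∧ ((¬(2*tot ≤ 8)) → j + (1/2)*tot ≤ 2))) ∧ ((¬(2*n ≤ 8)) → j + (1/2)*tot ≤ 2)
Answer: WP = (2*n ≤ 8 → ((2*tot ≤ 8 → ((¬(2*tot ≤ 8)) ∧ j + (1/2)*tot ≤ 2)) ∧ ((¬(2*tot ≤ 8)) → j + (1/2)*tot ≤ 2))) ∧ ((¬(2*n ≤ 8)) → j + (1/2)*tot ≤ 2)


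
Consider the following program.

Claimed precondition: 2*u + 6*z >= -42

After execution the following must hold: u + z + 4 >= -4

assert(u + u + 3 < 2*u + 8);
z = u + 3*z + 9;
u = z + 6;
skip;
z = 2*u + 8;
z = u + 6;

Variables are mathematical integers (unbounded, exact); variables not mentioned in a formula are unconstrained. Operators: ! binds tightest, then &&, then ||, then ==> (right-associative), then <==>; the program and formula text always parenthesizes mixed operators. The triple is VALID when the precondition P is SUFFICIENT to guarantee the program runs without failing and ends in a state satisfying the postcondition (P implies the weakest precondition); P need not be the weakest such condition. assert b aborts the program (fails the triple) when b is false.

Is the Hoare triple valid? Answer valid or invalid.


Working backward. After the program, the postcondition u + z + 4 >= -4 must hold; in canonical form it is u + z >= -8.
Before z := u + 6: 2*u >= -14
Before z := 2*u + 8: 2*u >= -14
Before skip: 2*u >= -14
Before u := z + 6: 2*z >= -26
Before z := u + 3*z + 9: 2*u + 6*z >= -44
Before assert u + u + 3 < 2*u + 8: 2*u + 6*z >= -44
The weakest precondition is 2*u + 6*z >= -44.
Check whether 2*u + 6*z >= -42 implies it.
Every state satisfying the precondition satisfies the weakest precondition: the implication holds.
Answer: valid


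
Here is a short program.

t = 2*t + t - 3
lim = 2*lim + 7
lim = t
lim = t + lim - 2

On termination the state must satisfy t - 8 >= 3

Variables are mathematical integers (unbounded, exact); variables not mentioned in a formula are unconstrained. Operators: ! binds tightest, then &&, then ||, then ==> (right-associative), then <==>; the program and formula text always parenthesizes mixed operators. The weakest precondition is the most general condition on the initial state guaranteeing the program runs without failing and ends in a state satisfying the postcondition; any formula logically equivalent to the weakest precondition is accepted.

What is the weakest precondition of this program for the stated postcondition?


Working backward. After the program, the postcondition t - 8 >= 3 must hold; in canonical form it is t >= 11.
Before lim := t + lim - 2: t >= 11
Before lim := t: t >= 11
Before lim := 2*lim + 7: t >= 11
Before t := 2*t + t - 3: 3*t >= 14
Answer: WP = 3*t >= 14


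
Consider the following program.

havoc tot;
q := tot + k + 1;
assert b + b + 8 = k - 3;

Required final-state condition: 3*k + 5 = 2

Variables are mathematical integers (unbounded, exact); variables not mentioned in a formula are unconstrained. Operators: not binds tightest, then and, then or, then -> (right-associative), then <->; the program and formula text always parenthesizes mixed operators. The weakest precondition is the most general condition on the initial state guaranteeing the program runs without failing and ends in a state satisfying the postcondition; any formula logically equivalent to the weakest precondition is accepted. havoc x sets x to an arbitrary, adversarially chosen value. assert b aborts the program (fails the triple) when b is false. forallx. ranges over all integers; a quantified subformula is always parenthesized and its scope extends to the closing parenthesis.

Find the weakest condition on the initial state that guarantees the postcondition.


Working backward. After the program, the postcondition 3*k + 5 = 2 must hold; in canonical form it is 3*k = -3.
Before assert b + b + 8 = k - 3: 2*b = k - 11 and 3*k = -3
Before q := tot + k + 1: 2*b = k - 11 and 3*k = -3
Before havoc tot: 2*b = k - 11 and 3*k = -3
Answer: WP = 2*b = k - 11 and 3*k = -3


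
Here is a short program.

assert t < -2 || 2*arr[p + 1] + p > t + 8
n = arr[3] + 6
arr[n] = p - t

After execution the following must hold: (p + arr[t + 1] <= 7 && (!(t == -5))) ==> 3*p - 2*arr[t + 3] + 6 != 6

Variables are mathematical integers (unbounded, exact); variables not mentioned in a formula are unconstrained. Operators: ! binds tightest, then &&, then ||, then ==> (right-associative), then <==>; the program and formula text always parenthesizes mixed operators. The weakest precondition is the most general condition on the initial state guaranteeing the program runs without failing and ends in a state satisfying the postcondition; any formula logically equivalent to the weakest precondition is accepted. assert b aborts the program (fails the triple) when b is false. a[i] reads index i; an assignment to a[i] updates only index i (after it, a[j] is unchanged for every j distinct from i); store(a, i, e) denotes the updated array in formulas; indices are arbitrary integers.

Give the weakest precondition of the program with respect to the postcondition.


Working backward. After the program, the postcondition (p + arr[t + 1] <= 7 && (!(t == -5))) ==> 3*p - 2*arr[t + 3] + 6 != 6 must hold; in canonical form it is (arr[t + 1] + p <= 7 && (!(t == -5))) ==> 3*p != 2*arr[t + 3].
Before arr[n] := p - t: (store(arr, n, p - t)[t + 1] + p <= 7 && (!(t == -5))) ==> 3*p != 2*store(arr, n, p - t)[t + 3]
Before n := arr[3] + 6: (store(arr, arr[3] + 6, p - t)[t + 1] + p <= 7 && (!(t == -5))) ==> 3*p != 2*store(arr, arr[3] + 6, p - t)[t + 3]
Before assert t < -2 || 2*arr[p + 1] + p > t + 8: (t < -2 || 2*arr[p + 1] + p > t + 8) && ((store(arr, arr[3] + 6, p - t)[t + 1] + p <= 7 && (!(t == -5))) ==> 3*p != 2*store(arr, arr[3] + 6, p - t)[t + 3])
Answer: WP = (t < -2 || 2*arr[p + 1] + p > t + 8) && ((store(arr, arr[3] + 6, p - t)[t + 1] + p <= 7 && (!(t == -5))) ==> 3*p != 2*store(arr, arr[3] + 6, p - t)[t + 3])


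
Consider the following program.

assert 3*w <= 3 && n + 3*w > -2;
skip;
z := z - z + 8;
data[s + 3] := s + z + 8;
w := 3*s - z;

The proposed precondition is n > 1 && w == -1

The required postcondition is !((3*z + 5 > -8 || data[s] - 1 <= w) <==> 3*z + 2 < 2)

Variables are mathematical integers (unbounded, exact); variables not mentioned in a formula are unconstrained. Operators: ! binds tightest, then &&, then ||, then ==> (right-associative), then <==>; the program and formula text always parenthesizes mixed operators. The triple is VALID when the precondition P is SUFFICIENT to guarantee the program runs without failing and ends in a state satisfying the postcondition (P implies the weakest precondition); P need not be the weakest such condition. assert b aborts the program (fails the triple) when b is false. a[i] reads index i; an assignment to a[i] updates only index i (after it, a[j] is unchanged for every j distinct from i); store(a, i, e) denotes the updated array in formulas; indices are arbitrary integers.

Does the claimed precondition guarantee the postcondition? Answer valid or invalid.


Working backward. After the program, the postcondition !((3*z + 5 > -8 || data[s] - 1 <= w) <==> 3*z + 2 < 2) must hold; in canonical form it is !((3*z > -13 || data[s] <= w + 1) <==> 3*z < 0).
Before w := 3*s - z: !((3*z > -13 || data[s] + z <= 3*s + 1) <==> 3*z < 0)
Before data[s + 3] := s + z + 8: !((3*z > -13 || store(data, s + 3, s + z + 8)[s] + z <= 3*s + 1) <==> 3*z < 0)
Before z := z - z + 8: true
Before skip: true
Before assert 3*w <= 3 && n + 3*w > -2: 3*w <= 3 && n + 3*w > -2
The weakest precondition is 3*w <= 3 && n + 3*w > -2.
Check whether n > 1 && w == -1 implies it.
Every state satisfying the precondition satisfies the weakest precondition: the implication holds.
Answer: valid
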